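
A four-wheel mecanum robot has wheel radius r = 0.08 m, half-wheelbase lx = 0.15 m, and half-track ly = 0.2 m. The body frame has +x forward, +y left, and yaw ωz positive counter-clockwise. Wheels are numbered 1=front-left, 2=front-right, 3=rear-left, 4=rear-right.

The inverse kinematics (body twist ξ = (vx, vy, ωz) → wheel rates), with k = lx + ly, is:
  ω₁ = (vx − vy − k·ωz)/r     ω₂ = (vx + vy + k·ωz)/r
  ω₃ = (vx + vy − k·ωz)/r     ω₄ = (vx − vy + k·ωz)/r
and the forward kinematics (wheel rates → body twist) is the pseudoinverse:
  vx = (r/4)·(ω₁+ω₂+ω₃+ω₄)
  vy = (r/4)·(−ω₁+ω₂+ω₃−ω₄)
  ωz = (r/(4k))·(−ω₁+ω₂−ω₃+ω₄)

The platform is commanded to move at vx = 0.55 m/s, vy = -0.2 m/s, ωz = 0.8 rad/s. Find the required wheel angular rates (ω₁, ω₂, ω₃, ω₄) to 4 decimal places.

(5.8750, 7.8750, 0.8750, 12.8750)

k = lx + ly = 0.15 + 0.2 = 0.3500;  k·ωz = 0.3500·0.8 = 0.2800
ω₁ (FL) = (vx − vy − k·ωz)/r = 0.4700/0.08 = 5.8750
ω₂ (FR) = (vx + vy + k·ωz)/r = 0.6300/0.08 = 7.8750
ω₃ (RL) = (vx + vy − k·ωz)/r = 0.0700/0.08 = 0.8750
ω₄ (RR) = (vx − vy + k·ωz)/r = 1.0300/0.08 = 12.8750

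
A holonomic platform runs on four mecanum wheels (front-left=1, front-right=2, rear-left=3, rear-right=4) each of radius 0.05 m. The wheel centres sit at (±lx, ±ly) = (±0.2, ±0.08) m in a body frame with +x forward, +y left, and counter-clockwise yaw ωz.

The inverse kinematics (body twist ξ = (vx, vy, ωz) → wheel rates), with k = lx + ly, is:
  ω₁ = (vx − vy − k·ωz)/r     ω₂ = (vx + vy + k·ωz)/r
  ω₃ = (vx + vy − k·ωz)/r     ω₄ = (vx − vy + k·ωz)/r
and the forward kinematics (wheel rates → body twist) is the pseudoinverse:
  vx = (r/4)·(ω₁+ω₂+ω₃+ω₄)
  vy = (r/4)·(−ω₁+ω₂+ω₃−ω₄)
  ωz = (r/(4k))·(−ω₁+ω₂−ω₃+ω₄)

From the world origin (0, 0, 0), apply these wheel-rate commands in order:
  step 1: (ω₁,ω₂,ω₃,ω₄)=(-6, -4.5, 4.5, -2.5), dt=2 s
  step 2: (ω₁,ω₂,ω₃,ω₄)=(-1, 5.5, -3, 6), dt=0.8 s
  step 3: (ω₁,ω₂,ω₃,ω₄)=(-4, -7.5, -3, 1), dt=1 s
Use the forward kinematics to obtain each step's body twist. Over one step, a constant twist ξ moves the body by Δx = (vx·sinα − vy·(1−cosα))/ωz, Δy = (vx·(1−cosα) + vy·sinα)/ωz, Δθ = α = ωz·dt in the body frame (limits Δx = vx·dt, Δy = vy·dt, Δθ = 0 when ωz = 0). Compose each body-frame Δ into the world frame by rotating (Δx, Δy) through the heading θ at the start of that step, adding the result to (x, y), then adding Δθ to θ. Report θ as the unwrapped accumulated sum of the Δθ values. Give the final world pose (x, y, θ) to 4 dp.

(-0.2472, 0.1094, 0.0848)

step 1: ξ=(vx,vy,ωz)=(-0.1063, 0.1063, -0.2455), dt=2.0 → body Δ=(-0.1529, 0.2552, -0.4911) → world pose (-0.1529, 0.2552, -0.4911)
step 2: ξ=(vx,vy,ωz)=(0.0938, -0.0313, 0.6920), dt=0.8 → body Δ=(0.0780, -0.0035, 0.5536) → world pose (-0.0858, 0.2153, 0.0625)
step 3: ξ=(vx,vy,ωz)=(-0.1688, -0.0938, 0.0223), dt=1.0 → body Δ=(-0.1677, -0.0956, 0.0223) → world pose (-0.2472, 0.1094, 0.0848)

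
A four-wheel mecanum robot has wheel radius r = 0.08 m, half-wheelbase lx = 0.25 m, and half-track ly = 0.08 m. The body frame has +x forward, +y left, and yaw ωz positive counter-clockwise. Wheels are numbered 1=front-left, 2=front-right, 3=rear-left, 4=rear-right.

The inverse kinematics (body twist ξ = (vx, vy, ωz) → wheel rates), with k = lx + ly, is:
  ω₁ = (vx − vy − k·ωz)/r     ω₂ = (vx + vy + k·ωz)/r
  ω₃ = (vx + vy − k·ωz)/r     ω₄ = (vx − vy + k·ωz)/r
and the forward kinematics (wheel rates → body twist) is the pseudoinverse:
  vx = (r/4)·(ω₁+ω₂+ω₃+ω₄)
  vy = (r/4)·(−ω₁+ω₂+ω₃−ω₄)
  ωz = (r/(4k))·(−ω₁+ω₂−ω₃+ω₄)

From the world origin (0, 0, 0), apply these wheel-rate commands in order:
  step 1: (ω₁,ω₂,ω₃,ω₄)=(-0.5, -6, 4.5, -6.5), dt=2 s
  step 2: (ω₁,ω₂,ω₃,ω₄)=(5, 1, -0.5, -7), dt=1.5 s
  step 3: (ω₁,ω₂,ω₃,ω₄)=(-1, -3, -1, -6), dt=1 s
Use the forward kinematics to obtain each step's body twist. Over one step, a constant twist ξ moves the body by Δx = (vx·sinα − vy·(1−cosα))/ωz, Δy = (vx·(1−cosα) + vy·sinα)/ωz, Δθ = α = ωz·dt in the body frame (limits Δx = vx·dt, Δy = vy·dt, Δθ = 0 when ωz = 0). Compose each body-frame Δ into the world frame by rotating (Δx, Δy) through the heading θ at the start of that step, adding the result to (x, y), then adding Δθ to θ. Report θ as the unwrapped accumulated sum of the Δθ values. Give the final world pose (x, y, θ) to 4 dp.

step 1: ξ=(vx,vy,ωz)=(-0.1700, 0.1100, -1.0000), dt=2.0 → body Δ=(0.0012, 0.3408, -2.0000) → world pose (0.0012, 0.3408, -2.0000)
step 2: ξ=(vx,vy,ωz)=(-0.0300, 0.0500, -0.6364), dt=1.5 → body Δ=(-0.0053, 0.0840, -0.9545) → world pose (0.0798, 0.3106, -2.9545)
step 3: ξ=(vx,vy,ωz)=(-0.2200, 0.0600, -0.4242), dt=1.0 → body Δ=(-0.2009, 0.1042, -0.4242) → world pose (0.2966, 0.2456, -3.3788)

(0.2966, 0.2456, -3.3788)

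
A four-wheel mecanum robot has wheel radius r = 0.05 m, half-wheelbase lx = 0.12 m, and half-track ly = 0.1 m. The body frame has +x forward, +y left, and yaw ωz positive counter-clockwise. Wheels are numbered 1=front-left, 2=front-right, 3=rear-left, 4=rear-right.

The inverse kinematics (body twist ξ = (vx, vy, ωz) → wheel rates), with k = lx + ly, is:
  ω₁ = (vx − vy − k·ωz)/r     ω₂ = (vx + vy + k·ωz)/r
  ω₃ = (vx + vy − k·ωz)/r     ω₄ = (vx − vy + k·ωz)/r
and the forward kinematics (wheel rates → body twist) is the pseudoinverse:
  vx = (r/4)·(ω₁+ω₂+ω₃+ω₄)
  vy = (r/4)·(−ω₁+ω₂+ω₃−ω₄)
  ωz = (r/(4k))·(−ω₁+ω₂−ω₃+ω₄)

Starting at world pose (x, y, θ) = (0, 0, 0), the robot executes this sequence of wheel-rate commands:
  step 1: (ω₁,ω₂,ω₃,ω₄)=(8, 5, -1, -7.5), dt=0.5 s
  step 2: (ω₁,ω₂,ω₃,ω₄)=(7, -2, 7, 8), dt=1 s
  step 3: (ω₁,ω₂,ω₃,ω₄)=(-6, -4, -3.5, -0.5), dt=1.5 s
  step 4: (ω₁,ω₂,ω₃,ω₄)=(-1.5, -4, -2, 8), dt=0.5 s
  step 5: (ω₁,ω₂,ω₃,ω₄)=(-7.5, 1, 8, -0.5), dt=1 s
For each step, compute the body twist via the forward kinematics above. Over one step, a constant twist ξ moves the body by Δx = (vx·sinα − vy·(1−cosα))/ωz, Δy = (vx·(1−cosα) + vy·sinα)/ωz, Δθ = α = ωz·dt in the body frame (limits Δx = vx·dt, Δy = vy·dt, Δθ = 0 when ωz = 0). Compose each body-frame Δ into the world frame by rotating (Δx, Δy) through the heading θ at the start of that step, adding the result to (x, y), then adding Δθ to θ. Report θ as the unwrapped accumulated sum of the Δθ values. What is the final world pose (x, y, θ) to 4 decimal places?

step 1: ξ=(vx,vy,ωz)=(0.0563, 0.0437, -0.5398), dt=0.5 → body Δ=(0.0307, 0.0178, -0.2699) → world pose (0.0307, 0.0178, -0.2699)
step 2: ξ=(vx,vy,ωz)=(0.2500, -0.1250, -0.4545), dt=1.0 → body Δ=(0.2136, -0.1766, -0.4545) → world pose (0.1895, -0.2093, -0.7244)
step 3: ξ=(vx,vy,ωz)=(-0.1750, -0.0125, 0.2841), dt=1.5 → body Δ=(-0.2507, -0.0733, 0.4261) → world pose (-0.0468, -0.0980, -0.2983)
step 4: ξ=(vx,vy,ωz)=(0.0062, -0.1562, 0.4261), dt=0.5 → body Δ=(0.0114, -0.0772, 0.2131) → world pose (-0.0586, -0.1752, -0.0852)
step 5: ξ=(vx,vy,ωz)=(0.0125, 0.2125, 0.0000), dt=1.0 → body Δ=(0.0125, 0.2125, 0.0000) → world pose (-0.0281, 0.0355, -0.0852)

(-0.0281, 0.0355, -0.0852)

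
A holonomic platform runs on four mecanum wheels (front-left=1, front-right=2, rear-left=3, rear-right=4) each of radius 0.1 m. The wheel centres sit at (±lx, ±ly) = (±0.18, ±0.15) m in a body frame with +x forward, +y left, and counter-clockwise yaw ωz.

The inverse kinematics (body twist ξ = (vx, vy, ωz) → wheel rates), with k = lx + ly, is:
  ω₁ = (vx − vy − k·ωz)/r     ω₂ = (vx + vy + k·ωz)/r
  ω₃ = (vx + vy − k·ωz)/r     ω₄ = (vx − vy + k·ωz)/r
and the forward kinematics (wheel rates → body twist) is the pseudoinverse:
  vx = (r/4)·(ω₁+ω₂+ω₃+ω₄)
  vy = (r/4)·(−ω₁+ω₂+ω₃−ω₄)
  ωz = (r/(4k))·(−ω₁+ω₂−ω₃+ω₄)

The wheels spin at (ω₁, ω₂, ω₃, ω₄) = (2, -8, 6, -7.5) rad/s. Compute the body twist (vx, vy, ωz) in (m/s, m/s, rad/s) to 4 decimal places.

(-0.1875, 0.0875, -1.7803)

k = lx + ly = 0.18 + 0.15 = 0.3300
ω₁+ω₂+ω₃+ω₄ = -7.5000  →  vx = (0.1/4)·-7.5000 = -0.1875
−ω₁+ω₂+ω₃−ω₄ = 3.5000  →  vy = (0.1/4)·3.5000 = 0.0875
−ω₁+ω₂−ω₃+ω₄ = -23.5000  →  ωz = (0.1/1.3200)·-23.5000 = -1.7803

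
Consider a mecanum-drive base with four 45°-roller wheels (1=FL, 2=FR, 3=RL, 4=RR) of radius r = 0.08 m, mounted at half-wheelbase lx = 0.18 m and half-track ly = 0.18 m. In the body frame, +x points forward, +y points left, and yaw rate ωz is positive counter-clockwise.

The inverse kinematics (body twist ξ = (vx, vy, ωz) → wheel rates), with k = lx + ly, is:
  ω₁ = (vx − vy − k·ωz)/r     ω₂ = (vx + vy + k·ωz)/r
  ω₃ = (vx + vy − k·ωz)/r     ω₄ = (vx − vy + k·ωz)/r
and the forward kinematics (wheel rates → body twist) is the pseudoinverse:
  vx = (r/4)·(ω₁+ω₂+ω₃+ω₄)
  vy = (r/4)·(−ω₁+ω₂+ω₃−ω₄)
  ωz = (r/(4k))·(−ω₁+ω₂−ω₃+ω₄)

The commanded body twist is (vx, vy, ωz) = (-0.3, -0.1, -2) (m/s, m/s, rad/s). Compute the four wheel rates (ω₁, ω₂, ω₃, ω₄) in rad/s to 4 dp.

k = lx + ly = 0.18 + 0.18 = 0.3600;  k·ωz = 0.3600·-2 = -0.7200
ω₁ (FL) = (vx − vy − k·ωz)/r = 0.5200/0.08 = 6.5000
ω₂ (FR) = (vx + vy + k·ωz)/r = -1.1200/0.08 = -14.0000
ω₃ (RL) = (vx + vy − k·ωz)/r = 0.3200/0.08 = 4.0000
ω₄ (RR) = (vx − vy + k·ωz)/r = -0.9200/0.08 = -11.5000

(6.5000, -14.0000, 4.0000, -11.5000)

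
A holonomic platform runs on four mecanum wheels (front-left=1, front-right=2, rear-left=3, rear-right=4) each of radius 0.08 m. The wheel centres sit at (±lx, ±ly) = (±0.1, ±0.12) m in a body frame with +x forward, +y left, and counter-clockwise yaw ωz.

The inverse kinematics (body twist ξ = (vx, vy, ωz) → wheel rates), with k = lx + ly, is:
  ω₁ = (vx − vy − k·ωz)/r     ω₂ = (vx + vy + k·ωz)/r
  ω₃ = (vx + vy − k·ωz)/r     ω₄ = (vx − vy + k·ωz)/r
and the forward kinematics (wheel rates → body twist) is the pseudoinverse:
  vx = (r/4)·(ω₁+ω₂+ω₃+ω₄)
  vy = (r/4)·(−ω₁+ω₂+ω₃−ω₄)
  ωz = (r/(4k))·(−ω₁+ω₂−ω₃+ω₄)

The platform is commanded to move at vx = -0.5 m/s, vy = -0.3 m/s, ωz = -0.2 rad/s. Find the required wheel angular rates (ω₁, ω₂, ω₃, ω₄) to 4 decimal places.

k = lx + ly = 0.1 + 0.12 = 0.2200;  k·ωz = 0.2200·-0.2 = -0.0440
ω₁ (FL) = (vx − vy − k·ωz)/r = -0.1560/0.08 = -1.9500
ω₂ (FR) = (vx + vy + k·ωz)/r = -0.8440/0.08 = -10.5500
ω₃ (RL) = (vx + vy − k·ωz)/r = -0.7560/0.08 = -9.4500
ω₄ (RR) = (vx − vy + k·ωz)/r = -0.2440/0.08 = -3.0500

(-1.9500, -10.5500, -9.4500, -3.0500)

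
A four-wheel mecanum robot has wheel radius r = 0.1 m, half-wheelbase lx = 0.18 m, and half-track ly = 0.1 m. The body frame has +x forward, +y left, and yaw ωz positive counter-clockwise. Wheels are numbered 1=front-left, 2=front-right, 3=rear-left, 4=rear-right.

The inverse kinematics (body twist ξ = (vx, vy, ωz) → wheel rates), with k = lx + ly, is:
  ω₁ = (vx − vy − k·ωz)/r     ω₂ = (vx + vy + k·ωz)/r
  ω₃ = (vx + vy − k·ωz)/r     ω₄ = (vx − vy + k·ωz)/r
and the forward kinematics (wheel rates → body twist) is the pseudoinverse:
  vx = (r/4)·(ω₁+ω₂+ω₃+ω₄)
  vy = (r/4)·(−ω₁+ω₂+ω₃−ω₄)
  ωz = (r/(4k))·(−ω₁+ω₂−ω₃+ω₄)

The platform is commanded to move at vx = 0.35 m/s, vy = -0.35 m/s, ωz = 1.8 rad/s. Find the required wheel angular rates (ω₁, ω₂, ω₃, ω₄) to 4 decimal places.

k = lx + ly = 0.18 + 0.1 = 0.2800;  k·ωz = 0.2800·1.8 = 0.5040
ω₁ (FL) = (vx − vy − k·ωz)/r = 0.1960/0.1 = 1.9600
ω₂ (FR) = (vx + vy + k·ωz)/r = 0.5040/0.1 = 5.0400
ω₃ (RL) = (vx + vy − k·ωz)/r = -0.5040/0.1 = -5.0400
ω₄ (RR) = (vx − vy + k·ωz)/r = 1.2040/0.1 = 12.0400

(1.9600, 5.0400, -5.0400, 12.0400)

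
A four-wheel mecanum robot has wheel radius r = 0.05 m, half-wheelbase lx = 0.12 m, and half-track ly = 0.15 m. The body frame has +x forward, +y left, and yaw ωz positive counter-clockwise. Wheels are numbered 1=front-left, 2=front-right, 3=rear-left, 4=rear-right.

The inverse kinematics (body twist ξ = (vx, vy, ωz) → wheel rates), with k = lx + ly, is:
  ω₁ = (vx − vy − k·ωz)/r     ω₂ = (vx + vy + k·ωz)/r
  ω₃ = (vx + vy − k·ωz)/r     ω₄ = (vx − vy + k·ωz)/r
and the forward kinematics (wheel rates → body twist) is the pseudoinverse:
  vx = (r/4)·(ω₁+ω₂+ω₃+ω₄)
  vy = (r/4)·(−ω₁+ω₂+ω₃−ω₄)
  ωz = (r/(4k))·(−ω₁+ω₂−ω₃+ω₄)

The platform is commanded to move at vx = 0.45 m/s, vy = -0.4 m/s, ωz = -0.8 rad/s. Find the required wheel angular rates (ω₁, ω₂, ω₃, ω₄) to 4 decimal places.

(21.3200, -3.3200, 5.3200, 12.6800)

k = lx + ly = 0.12 + 0.15 = 0.2700;  k·ωz = 0.2700·-0.8 = -0.2160
ω₁ (FL) = (vx − vy − k·ωz)/r = 1.0660/0.05 = 21.3200
ω₂ (FR) = (vx + vy + k·ωz)/r = -0.1660/0.05 = -3.3200
ω₃ (RL) = (vx + vy − k·ωz)/r = 0.2660/0.05 = 5.3200
ω₄ (RR) = (vx − vy + k·ωz)/r = 0.6340/0.05 = 12.6800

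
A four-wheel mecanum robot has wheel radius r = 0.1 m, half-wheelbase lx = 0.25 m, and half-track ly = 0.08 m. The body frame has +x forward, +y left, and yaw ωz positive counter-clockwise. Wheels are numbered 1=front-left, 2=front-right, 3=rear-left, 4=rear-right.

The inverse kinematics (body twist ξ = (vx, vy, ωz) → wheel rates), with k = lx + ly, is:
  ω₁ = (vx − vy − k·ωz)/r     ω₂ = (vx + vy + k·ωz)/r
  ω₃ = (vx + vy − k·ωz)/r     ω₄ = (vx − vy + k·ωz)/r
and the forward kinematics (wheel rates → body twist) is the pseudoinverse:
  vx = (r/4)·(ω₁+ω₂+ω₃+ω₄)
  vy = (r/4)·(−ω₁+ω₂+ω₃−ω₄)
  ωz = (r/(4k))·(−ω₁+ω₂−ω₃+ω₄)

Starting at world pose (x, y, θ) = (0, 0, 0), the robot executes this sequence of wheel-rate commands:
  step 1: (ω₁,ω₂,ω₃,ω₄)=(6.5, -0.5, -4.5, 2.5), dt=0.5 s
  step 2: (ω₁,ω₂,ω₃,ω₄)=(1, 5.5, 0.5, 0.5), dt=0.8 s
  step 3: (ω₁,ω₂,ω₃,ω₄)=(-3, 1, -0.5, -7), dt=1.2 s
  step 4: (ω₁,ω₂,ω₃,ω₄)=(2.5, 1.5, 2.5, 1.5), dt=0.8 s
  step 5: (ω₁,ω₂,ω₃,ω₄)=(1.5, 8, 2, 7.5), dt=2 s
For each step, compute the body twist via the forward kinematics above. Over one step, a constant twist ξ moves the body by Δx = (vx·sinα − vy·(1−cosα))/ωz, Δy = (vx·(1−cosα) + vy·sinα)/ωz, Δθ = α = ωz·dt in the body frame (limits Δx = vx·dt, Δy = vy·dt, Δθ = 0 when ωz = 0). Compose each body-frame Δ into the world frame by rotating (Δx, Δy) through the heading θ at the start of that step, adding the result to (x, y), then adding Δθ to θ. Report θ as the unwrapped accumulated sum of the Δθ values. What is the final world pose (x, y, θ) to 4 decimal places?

(0.5375, 0.8365, 1.7424)

step 1: ξ=(vx,vy,ωz)=(0.1000, -0.3500, 0.0000), dt=0.5 → body Δ=(0.0500, -0.1750, 0.0000) → world pose (0.0500, -0.1750, 0.0000)
step 2: ξ=(vx,vy,ωz)=(0.1875, 0.1125, 0.3409), dt=0.8 → body Δ=(0.1360, 0.1092, 0.2727) → world pose (0.1860, -0.0658, 0.2727)
step 3: ξ=(vx,vy,ωz)=(-0.2375, 0.2625, -0.1894), dt=1.2 → body Δ=(-0.2469, 0.3445, -0.2273) → world pose (-0.1446, 0.1995, 0.0455)
step 4: ξ=(vx,vy,ωz)=(0.2000, 0.0000, -0.1515), dt=0.8 → body Δ=(0.1596, -0.0097, -0.1212) → world pose (0.0152, 0.1971, -0.0758)
step 5: ξ=(vx,vy,ωz)=(0.4750, 0.0250, 0.9091), dt=2.0 → body Δ=(0.4724, 0.6771, 1.8182) → world pose (0.5375, 0.8365, 1.7424)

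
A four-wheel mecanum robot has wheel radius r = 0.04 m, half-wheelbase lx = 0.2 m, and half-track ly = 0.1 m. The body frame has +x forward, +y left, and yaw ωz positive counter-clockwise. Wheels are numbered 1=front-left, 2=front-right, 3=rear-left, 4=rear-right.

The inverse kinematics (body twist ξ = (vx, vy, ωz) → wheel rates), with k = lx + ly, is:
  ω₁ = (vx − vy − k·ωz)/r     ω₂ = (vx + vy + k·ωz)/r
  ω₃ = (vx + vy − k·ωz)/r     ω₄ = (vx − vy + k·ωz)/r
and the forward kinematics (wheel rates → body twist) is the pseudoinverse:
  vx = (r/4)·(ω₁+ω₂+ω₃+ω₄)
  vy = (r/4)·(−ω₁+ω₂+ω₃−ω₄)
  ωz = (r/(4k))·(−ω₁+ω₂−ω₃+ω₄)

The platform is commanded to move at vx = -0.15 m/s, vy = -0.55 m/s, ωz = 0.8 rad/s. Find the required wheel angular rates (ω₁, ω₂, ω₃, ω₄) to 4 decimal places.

k = lx + ly = 0.2 + 0.1 = 0.3000;  k·ωz = 0.3000·0.8 = 0.2400
ω₁ (FL) = (vx − vy − k·ωz)/r = 0.1600/0.04 = 4.0000
ω₂ (FR) = (vx + vy + k·ωz)/r = -0.4600/0.04 = -11.5000
ω₃ (RL) = (vx + vy − k·ωz)/r = -0.9400/0.04 = -23.5000
ω₄ (RR) = (vx − vy + k·ωz)/r = 0.6400/0.04 = 16.0000

(4.0000, -11.5000, -23.5000, 16.0000)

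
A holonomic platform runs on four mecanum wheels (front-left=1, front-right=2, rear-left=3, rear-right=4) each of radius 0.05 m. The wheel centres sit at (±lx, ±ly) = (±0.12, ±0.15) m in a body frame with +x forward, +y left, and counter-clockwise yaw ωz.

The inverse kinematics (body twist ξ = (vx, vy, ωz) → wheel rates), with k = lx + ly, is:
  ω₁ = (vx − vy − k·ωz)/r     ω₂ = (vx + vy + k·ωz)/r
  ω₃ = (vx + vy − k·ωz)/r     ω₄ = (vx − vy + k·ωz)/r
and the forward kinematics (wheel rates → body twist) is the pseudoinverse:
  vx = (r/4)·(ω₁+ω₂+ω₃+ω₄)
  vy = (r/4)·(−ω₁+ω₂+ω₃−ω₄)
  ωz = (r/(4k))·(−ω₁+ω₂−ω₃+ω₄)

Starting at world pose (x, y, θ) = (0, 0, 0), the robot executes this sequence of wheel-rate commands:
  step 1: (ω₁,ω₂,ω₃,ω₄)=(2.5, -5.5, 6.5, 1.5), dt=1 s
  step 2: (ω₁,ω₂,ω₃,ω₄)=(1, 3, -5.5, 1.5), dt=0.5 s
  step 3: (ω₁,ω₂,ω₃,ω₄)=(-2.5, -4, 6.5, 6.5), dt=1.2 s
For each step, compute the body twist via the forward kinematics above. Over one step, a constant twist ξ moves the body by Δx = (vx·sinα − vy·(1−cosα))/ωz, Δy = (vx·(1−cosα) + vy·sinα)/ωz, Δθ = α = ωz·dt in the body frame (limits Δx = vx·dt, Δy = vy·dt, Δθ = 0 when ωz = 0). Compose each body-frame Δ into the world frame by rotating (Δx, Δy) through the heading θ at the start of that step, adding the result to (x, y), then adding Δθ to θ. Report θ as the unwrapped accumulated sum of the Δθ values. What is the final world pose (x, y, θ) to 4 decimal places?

step 1: ξ=(vx,vy,ωz)=(0.0625, -0.0375, -0.6019), dt=1.0 → body Δ=(0.0478, -0.0535, -0.6019) → world pose (0.0478, -0.0535, -0.6019)
step 2: ξ=(vx,vy,ωz)=(0.0000, -0.0625, 0.4167), dt=0.5 → body Δ=(0.0032, -0.0310, 0.2083) → world pose (0.0330, -0.0809, -0.3935)
step 3: ξ=(vx,vy,ωz)=(0.0813, -0.0188, -0.0694), dt=1.2 → body Δ=(0.0965, -0.0265, -0.0833) → world pose (0.1119, -0.1424, -0.4769)

(0.1119, -0.1424, -0.4769)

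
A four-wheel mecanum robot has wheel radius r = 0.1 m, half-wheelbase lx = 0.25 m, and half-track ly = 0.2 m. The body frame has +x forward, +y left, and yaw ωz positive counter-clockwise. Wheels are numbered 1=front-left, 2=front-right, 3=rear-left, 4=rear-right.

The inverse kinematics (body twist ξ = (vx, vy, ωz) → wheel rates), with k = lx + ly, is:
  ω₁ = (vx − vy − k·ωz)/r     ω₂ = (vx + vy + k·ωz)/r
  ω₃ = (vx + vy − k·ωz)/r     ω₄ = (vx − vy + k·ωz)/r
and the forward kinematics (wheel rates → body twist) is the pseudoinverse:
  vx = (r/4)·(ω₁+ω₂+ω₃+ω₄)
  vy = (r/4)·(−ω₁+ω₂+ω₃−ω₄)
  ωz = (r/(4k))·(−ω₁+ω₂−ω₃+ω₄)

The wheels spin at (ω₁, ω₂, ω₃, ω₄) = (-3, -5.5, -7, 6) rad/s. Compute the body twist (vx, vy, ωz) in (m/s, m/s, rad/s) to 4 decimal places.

k = lx + ly = 0.25 + 0.2 = 0.4500
ω₁+ω₂+ω₃+ω₄ = -9.5000  →  vx = (0.1/4)·-9.5000 = -0.2375
−ω₁+ω₂+ω₃−ω₄ = -15.5000  →  vy = (0.1/4)·-15.5000 = -0.3875
−ω₁+ω₂−ω₃+ω₄ = 10.5000  →  ωz = (0.1/1.8000)·10.5000 = 0.5833

(-0.2375, -0.3875, 0.5833)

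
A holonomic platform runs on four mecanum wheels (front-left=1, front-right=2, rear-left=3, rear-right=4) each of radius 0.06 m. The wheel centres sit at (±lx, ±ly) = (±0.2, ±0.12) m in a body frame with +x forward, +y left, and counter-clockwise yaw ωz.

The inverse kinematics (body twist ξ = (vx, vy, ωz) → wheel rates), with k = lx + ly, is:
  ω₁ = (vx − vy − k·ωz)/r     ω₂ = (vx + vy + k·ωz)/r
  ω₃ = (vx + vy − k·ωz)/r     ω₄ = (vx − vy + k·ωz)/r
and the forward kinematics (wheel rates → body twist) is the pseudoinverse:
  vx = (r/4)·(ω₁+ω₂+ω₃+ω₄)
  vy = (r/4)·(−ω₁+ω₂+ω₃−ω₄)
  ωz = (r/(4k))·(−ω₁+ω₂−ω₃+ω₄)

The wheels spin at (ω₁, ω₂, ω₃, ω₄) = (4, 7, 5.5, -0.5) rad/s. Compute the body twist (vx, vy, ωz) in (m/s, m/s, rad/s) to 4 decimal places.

(0.2400, 0.1350, -0.1406)

k = lx + ly = 0.2 + 0.12 = 0.3200
ω₁+ω₂+ω₃+ω₄ = 16.0000  →  vx = (0.06/4)·16.0000 = 0.2400
−ω₁+ω₂+ω₃−ω₄ = 9.0000  →  vy = (0.06/4)·9.0000 = 0.1350
−ω₁+ω₂−ω₃+ω₄ = -3.0000  →  ωz = (0.06/1.2800)·-3.0000 = -0.1406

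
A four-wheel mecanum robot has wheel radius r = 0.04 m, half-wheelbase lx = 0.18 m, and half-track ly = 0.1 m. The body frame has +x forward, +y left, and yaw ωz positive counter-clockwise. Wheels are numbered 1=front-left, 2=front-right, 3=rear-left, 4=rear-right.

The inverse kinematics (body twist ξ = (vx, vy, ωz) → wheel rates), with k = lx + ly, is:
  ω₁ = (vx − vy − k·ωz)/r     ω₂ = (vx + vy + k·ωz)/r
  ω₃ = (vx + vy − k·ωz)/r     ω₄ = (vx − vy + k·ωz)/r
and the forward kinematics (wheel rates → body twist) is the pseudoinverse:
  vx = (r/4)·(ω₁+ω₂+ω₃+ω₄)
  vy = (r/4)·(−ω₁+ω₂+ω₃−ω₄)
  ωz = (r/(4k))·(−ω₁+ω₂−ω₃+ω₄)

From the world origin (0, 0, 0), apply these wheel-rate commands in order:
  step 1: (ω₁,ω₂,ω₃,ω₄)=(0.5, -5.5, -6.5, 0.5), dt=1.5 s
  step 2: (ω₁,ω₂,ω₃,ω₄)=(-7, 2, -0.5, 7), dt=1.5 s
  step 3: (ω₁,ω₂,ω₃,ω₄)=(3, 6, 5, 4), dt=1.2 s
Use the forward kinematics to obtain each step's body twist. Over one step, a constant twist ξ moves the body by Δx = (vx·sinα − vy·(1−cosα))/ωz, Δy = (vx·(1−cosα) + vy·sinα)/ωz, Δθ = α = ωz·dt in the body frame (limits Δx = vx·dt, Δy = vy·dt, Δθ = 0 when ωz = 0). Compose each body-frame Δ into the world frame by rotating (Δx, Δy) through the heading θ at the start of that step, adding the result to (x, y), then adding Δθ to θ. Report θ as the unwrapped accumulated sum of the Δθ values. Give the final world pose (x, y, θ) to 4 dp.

(-0.0705, 0.0363, 1.0232)

step 1: ξ=(vx,vy,ωz)=(-0.1100, -0.1300, 0.0357), dt=1.5 → body Δ=(-0.1597, -0.1993, 0.0536) → world pose (-0.1597, -0.1993, 0.0536)
step 2: ξ=(vx,vy,ωz)=(0.0150, 0.0150, 0.5893), dt=1.5 → body Δ=(0.0104, 0.0290, 0.8839) → world pose (-0.1509, -0.1698, 0.9375)
step 3: ξ=(vx,vy,ωz)=(0.1800, 0.0400, 0.0714), dt=1.2 → body Δ=(0.2137, 0.0572, 0.0857) → world pose (-0.0705, 0.0363, 1.0232)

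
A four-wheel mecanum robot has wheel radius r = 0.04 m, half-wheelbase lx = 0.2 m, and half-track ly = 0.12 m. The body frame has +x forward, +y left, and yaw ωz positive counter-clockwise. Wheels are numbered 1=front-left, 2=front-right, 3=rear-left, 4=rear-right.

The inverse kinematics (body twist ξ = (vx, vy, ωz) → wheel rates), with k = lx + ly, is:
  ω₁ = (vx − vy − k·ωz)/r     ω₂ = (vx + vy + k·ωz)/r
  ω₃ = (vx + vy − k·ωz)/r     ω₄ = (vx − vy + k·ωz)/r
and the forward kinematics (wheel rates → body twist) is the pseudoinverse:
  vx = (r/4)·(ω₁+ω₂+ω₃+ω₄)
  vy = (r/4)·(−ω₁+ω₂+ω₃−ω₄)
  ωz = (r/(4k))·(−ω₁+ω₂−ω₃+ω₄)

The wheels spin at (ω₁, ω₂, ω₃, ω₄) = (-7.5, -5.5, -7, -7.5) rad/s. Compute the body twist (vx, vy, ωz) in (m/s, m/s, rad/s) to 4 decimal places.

k = lx + ly = 0.2 + 0.12 = 0.3200
ω₁+ω₂+ω₃+ω₄ = -27.5000  →  vx = (0.04/4)·-27.5000 = -0.2750
−ω₁+ω₂+ω₃−ω₄ = 2.5000  →  vy = (0.04/4)·2.5000 = 0.0250
−ω₁+ω₂−ω₃+ω₄ = 1.5000  →  ωz = (0.04/1.2800)·1.5000 = 0.0469

(-0.2750, 0.0250, 0.0469)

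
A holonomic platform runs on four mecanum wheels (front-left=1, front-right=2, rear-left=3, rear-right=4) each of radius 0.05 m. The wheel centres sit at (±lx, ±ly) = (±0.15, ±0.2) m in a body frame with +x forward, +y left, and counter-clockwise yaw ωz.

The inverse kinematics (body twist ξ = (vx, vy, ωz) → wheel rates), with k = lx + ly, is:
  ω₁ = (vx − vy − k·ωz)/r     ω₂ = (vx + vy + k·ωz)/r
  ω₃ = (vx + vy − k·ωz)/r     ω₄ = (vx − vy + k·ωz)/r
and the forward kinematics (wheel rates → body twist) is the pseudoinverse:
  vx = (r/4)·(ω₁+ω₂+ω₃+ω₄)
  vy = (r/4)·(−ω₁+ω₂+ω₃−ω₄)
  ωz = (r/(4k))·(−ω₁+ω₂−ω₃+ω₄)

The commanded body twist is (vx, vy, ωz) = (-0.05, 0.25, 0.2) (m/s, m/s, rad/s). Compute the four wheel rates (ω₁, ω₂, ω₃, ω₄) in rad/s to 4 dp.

(-7.4000, 5.4000, 2.6000, -4.6000)

k = lx + ly = 0.15 + 0.2 = 0.3500;  k·ωz = 0.3500·0.2 = 0.0700
ω₁ (FL) = (vx − vy − k·ωz)/r = -0.3700/0.05 = -7.4000
ω₂ (FR) = (vx + vy + k·ωz)/r = 0.2700/0.05 = 5.4000
ω₃ (RL) = (vx + vy − k·ωz)/r = 0.1300/0.05 = 2.6000
ω₄ (RR) = (vx − vy + k·ωz)/r = -0.2300/0.05 = -4.6000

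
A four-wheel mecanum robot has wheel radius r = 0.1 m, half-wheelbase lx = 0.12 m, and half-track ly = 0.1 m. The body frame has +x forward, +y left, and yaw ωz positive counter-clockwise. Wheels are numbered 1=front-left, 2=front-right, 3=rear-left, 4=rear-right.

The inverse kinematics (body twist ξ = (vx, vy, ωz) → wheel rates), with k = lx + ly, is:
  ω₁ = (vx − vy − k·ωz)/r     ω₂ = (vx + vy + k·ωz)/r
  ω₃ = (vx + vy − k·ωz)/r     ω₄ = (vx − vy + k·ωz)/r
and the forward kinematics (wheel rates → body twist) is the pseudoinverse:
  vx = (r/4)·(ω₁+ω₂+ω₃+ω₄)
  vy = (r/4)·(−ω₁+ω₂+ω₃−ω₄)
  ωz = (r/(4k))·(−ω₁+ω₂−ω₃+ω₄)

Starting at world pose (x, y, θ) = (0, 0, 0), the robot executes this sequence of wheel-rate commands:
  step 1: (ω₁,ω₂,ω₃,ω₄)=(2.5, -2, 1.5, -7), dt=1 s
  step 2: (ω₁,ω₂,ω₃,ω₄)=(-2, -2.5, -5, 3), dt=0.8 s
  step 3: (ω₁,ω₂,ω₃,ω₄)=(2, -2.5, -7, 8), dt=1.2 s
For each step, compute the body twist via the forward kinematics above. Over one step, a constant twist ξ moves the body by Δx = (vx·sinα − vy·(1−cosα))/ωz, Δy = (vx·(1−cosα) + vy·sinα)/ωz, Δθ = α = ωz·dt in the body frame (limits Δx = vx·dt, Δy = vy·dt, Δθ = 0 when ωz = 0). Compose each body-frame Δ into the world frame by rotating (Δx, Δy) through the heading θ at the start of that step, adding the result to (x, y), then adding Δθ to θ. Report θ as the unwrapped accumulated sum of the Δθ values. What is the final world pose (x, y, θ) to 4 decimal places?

step 1: ξ=(vx,vy,ωz)=(-0.1250, 0.1000, -1.4773), dt=1.0 → body Δ=(-0.0229, 0.1441, -1.4773) → world pose (-0.0229, 0.1441, -1.4773)
step 2: ξ=(vx,vy,ωz)=(-0.1625, -0.2125, 0.8523), dt=0.8 → body Δ=(-0.0644, -0.1998, 0.6818) → world pose (-0.2278, 0.1896, -0.7955)
step 3: ξ=(vx,vy,ωz)=(0.0125, -0.4875, 1.1932), dt=1.2 → body Δ=(0.3623, -0.3956, 1.4318) → world pose (-0.2567, -0.3461, 0.6364)

(-0.2567, -0.3461, 0.6364)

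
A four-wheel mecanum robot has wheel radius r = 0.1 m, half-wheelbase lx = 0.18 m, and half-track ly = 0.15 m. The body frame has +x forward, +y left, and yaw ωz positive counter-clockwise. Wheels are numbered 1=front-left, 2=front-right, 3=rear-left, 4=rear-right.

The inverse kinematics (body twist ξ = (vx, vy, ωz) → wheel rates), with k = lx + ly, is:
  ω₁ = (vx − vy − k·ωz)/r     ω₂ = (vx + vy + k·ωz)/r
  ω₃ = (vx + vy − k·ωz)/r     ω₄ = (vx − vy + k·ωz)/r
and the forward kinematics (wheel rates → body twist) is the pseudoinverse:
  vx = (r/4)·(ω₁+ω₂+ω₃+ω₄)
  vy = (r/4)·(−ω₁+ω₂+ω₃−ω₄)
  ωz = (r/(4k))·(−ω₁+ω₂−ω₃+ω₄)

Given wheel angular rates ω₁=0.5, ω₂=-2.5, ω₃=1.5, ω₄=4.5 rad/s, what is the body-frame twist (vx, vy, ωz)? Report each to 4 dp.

k = lx + ly = 0.18 + 0.15 = 0.3300
ω₁+ω₂+ω₃+ω₄ = 4.0000  →  vx = (0.1/4)·4.0000 = 0.1000
−ω₁+ω₂+ω₃−ω₄ = -6.0000  →  vy = (0.1/4)·-6.0000 = -0.1500
−ω₁+ω₂−ω₃+ω₄ = 0.0000  →  ωz = (0.1/1.3200)·0.0000 = 0.0000

(0.1000, -0.1500, 0.0000)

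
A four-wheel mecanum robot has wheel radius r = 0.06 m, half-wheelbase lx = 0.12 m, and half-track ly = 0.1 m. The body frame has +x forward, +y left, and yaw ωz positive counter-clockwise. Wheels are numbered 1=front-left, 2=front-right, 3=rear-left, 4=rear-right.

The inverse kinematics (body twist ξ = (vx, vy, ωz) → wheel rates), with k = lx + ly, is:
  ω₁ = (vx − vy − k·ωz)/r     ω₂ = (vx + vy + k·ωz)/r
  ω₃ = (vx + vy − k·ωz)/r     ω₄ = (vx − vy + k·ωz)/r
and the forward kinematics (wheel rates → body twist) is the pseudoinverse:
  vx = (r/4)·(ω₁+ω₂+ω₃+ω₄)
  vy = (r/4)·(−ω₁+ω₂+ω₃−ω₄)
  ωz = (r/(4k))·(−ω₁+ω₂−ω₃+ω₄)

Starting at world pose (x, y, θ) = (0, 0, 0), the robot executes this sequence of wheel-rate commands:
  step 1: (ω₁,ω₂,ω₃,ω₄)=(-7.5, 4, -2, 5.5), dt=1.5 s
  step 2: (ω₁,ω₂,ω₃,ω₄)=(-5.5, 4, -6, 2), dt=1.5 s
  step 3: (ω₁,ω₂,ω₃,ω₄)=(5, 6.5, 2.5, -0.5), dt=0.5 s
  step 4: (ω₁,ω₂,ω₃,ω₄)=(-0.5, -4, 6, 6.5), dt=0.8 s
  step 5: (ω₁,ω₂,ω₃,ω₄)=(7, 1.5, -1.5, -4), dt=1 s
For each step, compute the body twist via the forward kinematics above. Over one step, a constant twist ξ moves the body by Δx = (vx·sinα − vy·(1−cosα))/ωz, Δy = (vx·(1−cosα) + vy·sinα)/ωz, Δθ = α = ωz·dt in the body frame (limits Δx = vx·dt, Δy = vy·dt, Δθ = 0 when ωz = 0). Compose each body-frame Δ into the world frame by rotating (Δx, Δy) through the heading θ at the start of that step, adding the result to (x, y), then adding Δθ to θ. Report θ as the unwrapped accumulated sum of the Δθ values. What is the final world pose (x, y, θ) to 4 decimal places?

step 1: ξ=(vx,vy,ωz)=(0.0000, 0.0600, 1.2955), dt=1.5 → body Δ=(-0.0632, 0.0431, 1.9432) → world pose (-0.0632, 0.0431, 1.9432)
step 2: ξ=(vx,vy,ωz)=(-0.0825, 0.0225, 1.1932), dt=1.5 → body Δ=(-0.0904, -0.0658, 1.7898) → world pose (0.0310, -0.0172, 3.7330)
step 3: ξ=(vx,vy,ωz)=(0.2025, 0.0675, -0.1023), dt=0.5 → body Δ=(0.1021, 0.0311, -0.0511) → world pose (-0.0364, -0.0999, 3.6818)
step 4: ξ=(vx,vy,ωz)=(0.1200, -0.0600, -0.2045), dt=0.8 → body Δ=(0.0917, -0.0556, -0.1636) → world pose (-0.1436, -0.0994, 3.5182)
step 5: ξ=(vx,vy,ωz)=(0.0450, -0.0450, -0.5455), dt=1.0 → body Δ=(0.0308, -0.0548, -0.5455) → world pose (-0.1924, -0.0598, 2.9727)

(-0.1924, -0.0598, 2.9727)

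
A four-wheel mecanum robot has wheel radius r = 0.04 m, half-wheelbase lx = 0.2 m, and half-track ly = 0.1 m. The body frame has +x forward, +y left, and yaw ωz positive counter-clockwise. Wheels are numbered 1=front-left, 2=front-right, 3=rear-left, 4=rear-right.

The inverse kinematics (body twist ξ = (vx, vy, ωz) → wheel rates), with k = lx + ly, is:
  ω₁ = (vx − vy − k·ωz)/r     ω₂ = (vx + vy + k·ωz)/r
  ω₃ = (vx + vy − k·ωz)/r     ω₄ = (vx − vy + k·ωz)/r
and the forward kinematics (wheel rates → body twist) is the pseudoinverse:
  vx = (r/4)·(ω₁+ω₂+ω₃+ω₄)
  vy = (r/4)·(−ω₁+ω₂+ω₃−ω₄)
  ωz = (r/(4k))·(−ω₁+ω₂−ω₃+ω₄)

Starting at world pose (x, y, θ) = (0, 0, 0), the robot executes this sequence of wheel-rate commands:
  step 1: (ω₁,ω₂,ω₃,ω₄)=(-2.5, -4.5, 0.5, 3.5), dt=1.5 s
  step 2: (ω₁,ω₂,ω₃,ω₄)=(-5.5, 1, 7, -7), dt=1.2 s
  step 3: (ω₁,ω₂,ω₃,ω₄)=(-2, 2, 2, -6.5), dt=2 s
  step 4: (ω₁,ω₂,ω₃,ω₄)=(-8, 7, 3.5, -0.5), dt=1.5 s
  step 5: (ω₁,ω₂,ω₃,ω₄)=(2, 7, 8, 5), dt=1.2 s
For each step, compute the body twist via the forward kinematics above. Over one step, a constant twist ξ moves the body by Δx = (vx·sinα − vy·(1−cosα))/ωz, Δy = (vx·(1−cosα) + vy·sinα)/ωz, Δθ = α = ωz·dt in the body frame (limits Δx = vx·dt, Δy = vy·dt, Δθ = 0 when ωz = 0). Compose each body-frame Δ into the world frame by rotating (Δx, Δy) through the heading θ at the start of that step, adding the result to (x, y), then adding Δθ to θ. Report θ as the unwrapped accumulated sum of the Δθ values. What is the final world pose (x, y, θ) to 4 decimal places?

step 1: ξ=(vx,vy,ωz)=(-0.0300, -0.0500, 0.0333), dt=1.5 → body Δ=(-0.0431, -0.0761, 0.0500) → world pose (-0.0431, -0.0761, 0.0500)
step 2: ξ=(vx,vy,ωz)=(-0.0450, 0.2050, -0.2500), dt=1.2 → body Δ=(-0.0166, 0.2504, -0.3000) → world pose (-0.0722, 0.1731, -0.2500)
step 3: ξ=(vx,vy,ωz)=(-0.0450, 0.1250, -0.1500), dt=2.0 → body Δ=(-0.0514, 0.2597, -0.3000) → world pose (-0.0578, 0.4375, -0.5500)
step 4: ξ=(vx,vy,ωz)=(0.0200, 0.1900, 0.3667), dt=1.5 → body Δ=(-0.0479, 0.2789, 0.5500) → world pose (0.0472, 0.7003, 0.0000)
step 5: ξ=(vx,vy,ωz)=(0.2200, 0.0800, 0.0667), dt=1.2 → body Δ=(0.2599, 0.1065, 0.0800) → world pose (0.3070, 0.8067, 0.0800)

(0.3070, 0.8067, 0.0800)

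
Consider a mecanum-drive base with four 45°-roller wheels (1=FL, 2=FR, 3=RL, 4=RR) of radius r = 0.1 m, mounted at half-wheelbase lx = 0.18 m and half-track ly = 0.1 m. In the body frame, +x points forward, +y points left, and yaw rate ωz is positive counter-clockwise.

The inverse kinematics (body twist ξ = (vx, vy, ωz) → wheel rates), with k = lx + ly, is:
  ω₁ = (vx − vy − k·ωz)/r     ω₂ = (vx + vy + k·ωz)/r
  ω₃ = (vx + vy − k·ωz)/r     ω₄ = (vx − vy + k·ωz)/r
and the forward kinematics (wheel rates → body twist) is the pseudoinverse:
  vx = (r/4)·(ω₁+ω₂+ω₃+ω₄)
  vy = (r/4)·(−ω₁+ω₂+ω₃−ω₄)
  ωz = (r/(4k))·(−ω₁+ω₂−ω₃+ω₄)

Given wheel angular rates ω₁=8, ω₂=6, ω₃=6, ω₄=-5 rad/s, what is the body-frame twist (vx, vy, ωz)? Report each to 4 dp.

(0.3750, 0.2250, -1.1607)

k = lx + ly = 0.18 + 0.1 = 0.2800
ω₁+ω₂+ω₃+ω₄ = 15.0000  →  vx = (0.1/4)·15.0000 = 0.3750
−ω₁+ω₂+ω₃−ω₄ = 9.0000  →  vy = (0.1/4)·9.0000 = 0.2250
−ω₁+ω₂−ω₃+ω₄ = -13.0000  →  ωz = (0.1/1.1200)·-13.0000 = -1.1607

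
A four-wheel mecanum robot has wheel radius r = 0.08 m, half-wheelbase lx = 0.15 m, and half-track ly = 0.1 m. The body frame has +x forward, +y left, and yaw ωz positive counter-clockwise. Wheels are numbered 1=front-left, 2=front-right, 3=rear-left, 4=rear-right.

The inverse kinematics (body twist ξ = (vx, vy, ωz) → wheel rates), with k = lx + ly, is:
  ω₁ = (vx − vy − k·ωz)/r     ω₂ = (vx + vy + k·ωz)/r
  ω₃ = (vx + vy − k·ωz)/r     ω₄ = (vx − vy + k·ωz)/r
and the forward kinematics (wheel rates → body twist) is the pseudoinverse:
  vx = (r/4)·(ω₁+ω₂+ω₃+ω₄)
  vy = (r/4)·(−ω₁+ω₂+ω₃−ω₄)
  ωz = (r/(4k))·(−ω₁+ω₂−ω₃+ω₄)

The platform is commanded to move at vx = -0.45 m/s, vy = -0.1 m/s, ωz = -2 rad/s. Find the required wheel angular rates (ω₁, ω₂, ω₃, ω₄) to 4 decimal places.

(1.8750, -13.1250, -0.6250, -10.6250)

k = lx + ly = 0.15 + 0.1 = 0.2500;  k·ωz = 0.2500·-2 = -0.5000
ω₁ (FL) = (vx − vy − k·ωz)/r = 0.1500/0.08 = 1.8750
ω₂ (FR) = (vx + vy + k·ωz)/r = -1.0500/0.08 = -13.1250
ω₃ (RL) = (vx + vy − k·ωz)/r = -0.0500/0.08 = -0.6250
ω₄ (RR) = (vx − vy + k·ωz)/r = -0.8500/0.08 = -10.6250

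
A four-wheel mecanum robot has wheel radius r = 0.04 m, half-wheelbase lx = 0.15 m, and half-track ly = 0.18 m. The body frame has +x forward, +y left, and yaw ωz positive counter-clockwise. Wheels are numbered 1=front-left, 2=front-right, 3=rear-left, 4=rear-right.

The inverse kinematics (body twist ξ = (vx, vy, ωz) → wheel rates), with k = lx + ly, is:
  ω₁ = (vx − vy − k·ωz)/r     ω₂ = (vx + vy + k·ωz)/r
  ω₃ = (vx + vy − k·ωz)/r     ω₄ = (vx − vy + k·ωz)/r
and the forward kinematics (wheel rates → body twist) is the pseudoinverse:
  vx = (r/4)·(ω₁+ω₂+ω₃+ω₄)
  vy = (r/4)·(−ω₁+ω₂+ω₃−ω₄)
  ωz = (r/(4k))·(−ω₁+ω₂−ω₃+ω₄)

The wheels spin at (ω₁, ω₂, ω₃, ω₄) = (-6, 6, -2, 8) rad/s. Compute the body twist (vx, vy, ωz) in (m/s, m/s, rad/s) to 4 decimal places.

(0.0600, 0.0200, 0.6667)

k = lx + ly = 0.15 + 0.18 = 0.3300
ω₁+ω₂+ω₃+ω₄ = 6.0000  →  vx = (0.04/4)·6.0000 = 0.0600
−ω₁+ω₂+ω₃−ω₄ = 2.0000  →  vy = (0.04/4)·2.0000 = 0.0200
−ω₁+ω₂−ω₃+ω₄ = 22.0000  →  ωz = (0.04/1.3200)·22.0000 = 0.6667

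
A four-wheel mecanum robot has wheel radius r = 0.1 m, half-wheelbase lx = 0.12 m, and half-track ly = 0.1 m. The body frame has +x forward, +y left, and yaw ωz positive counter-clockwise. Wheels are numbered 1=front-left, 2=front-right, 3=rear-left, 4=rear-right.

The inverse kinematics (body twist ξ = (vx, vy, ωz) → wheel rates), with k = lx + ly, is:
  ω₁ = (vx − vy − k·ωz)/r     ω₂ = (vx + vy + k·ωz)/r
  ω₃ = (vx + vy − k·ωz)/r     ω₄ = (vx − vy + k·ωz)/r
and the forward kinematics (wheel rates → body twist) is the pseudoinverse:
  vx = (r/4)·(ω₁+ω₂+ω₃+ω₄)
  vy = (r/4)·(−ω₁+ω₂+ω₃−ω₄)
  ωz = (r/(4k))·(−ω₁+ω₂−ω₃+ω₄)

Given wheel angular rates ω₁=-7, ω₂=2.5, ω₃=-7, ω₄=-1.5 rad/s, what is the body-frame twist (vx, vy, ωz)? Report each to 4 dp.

(-0.3250, 0.1000, 1.7045)

k = lx + ly = 0.12 + 0.1 = 0.2200
ω₁+ω₂+ω₃+ω₄ = -13.0000  →  vx = (0.1/4)·-13.0000 = -0.3250
−ω₁+ω₂+ω₃−ω₄ = 4.0000  →  vy = (0.1/4)·4.0000 = 0.1000
−ω₁+ω₂−ω₃+ω₄ = 15.0000  →  ωz = (0.1/0.8800)·15.0000 = 1.7045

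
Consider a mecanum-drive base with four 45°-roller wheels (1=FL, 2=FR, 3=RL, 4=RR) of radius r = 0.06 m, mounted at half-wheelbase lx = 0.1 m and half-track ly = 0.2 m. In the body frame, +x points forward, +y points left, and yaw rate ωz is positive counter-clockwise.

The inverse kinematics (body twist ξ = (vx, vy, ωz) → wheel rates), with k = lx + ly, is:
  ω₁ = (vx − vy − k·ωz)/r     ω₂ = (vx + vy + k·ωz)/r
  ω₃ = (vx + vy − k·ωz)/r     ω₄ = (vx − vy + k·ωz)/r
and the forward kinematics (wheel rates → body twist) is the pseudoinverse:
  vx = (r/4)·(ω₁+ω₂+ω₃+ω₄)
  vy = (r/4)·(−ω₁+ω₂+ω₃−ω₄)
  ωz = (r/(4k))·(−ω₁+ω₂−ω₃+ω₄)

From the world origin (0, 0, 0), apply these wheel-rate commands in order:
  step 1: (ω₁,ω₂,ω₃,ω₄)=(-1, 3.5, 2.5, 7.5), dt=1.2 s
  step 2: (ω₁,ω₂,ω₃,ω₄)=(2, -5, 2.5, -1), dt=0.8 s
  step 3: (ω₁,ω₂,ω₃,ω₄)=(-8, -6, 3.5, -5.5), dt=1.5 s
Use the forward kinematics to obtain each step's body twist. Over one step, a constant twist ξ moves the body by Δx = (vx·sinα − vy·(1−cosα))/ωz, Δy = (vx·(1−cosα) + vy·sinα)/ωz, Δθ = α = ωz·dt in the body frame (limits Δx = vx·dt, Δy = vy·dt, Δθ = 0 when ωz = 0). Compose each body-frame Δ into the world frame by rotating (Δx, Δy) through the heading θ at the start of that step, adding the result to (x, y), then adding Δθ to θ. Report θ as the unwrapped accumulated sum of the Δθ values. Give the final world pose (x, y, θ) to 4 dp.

(-0.1127, 0.2916, -0.3750)

step 1: ξ=(vx,vy,ωz)=(0.1875, -0.0075, 0.4750), dt=1.2 → body Δ=(0.2155, 0.0539, 0.5700) → world pose (0.2155, 0.0539, 0.5700)
step 2: ξ=(vx,vy,ωz)=(-0.0225, -0.0525, -0.5250), dt=0.8 → body Δ=(-0.0262, -0.0371, -0.4200) → world pose (0.2135, 0.0086, 0.1500)
step 3: ξ=(vx,vy,ωz)=(-0.2400, 0.1650, -0.3500), dt=1.5 → body Δ=(-0.2802, 0.3286, -0.5250) → world pose (-0.1127, 0.2916, -0.3750)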